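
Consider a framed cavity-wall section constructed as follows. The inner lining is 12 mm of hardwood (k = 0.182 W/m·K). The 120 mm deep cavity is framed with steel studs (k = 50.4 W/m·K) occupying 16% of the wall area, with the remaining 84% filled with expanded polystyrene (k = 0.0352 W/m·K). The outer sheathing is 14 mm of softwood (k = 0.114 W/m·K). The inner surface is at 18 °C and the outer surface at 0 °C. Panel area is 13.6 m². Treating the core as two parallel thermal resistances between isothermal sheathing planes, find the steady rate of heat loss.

Q ≈ 1200 W

Sheathing layers in series; stud and cavity paths in parallel between them.
R_inner = 0.012/(0.182×13.6) = 0.004848 K/W
R_stud  = 0.12/(50.4×0.16×13.6) = 0.001094 K/W
R_cav   = 0.12/(0.0352×0.84×13.6) = 0.2984 K/W
1/R_core = 1/R_stud + 1/R_cav → R_core = 0.00109 K/W
R_outer = 0.014/(0.114×13.6) = 0.00903 K/W
R_total = 0.01497 K/W
Q = ΔT/R_total = 18/0.01497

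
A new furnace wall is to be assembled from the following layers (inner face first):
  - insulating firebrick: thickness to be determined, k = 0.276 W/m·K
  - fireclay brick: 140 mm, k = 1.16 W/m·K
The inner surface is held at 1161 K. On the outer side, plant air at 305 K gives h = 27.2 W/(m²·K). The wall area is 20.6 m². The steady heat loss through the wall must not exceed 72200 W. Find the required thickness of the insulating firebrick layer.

L ≈ 24 mm

Treating each layer as a thermal resistance in series:
R_fireclay brick = L/(kA) = 0.14/(1.16×20.6) = 0.005859 K/W
R_outer film = 1/(h_o·A) = 1/(27.2×20.6) = 0.001785 K/W
Sum of the known resistances R_other = 0.007643 K/W
Required total resistance R_tot = ΔT/Q_allow = 856/72200 = 0.01186 K/W
R_insulating firebrick = R_tot − R_other = 0.004213 K/W
L = R·k·A = 0.004213×0.276×20.6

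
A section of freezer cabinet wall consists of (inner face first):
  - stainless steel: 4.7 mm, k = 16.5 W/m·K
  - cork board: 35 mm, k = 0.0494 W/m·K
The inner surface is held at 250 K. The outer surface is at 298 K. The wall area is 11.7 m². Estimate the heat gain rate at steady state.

Q ≈ 792 W

Thermal resistances in series:
R_stainless steel = L/(kA) = 0.0047/(16.5×11.7) = 2.435×10^-5 K/W
R_cork board = L/(kA) = 0.035/(0.0494×11.7) = 0.06056 K/W
R_total = 0.06058 K/W
Q = ΔT / R_total = 48 / 0.06058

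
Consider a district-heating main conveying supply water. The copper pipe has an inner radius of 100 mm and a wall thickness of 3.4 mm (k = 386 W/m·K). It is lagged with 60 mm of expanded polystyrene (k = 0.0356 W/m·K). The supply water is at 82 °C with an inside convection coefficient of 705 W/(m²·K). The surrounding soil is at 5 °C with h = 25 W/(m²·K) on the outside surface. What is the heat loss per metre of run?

q′ ≈ 36.9 W/m

Treating each annulus and film as a series resistance:
R_inner film = 1/(h_i·2πr₁L) = 1/(705×2π×0.1×1) = 0.002258 K/W
R_copper pipe wall = ln(103.4/100)/(2π×386×1) = 1.379×10^-5 K/W
R_expanded polystyrene = ln(163.4/103.4)/(2π×0.0356×1) = 2.046 K/W
R_outer film = 1/(h_o·2πr_oL) = 1/(25×2π×0.1634×1) = 0.03896 K/W
R_total = 2.087 K/W
Q = ΔT/R_total = 77/2.087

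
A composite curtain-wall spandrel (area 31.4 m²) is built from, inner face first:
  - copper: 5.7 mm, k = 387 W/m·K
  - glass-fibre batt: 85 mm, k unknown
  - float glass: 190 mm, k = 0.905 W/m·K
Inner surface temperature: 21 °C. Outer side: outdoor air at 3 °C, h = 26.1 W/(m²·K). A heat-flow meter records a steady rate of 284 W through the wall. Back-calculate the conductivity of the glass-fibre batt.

Treating each layer as a thermal resistance in series:
R_copper = L/(kA) = 0.0057/(387×31.4) = 4.691×10^-7 K/W
R_float glass = L/(kA) = 0.19/(0.905×31.4) = 0.006686 K/W
R_outer film = 1/(h_o·A) = 1/(26.1×31.4) = 0.00122 K/W
Sum of known resistances R_other = 0.007907 K/W
Total R = ΔT/Q = 18/284 = 0.06338 K/W
R_glass-fibre batt = R_total − R_other = 0.05547 K/W
k = L/(R·A) = 0.085/(0.05547×31.4)

k ≈ 0.0488 W/(m·K)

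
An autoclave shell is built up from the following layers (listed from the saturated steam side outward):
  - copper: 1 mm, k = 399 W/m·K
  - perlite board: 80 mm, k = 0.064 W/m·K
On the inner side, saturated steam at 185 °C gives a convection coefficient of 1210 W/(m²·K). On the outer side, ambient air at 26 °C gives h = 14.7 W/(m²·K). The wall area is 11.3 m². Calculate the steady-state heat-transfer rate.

Model the wall as resistances in series:
R_inner film = 1/(h_i·A) = 1/(1210×11.3) = 7.314×10^-5 K/W
R_copper = L/(kA) = 0.001/(399×11.3) = 2.218×10^-7 K/W
R_perlite board = L/(kA) = 0.08/(0.064×11.3) = 0.1106 K/W
R_outer film = 1/(h_o·A) = 1/(14.7×11.3) = 0.00602 K/W
R_total = 0.1167 K/W
Q = ΔT / R_total = 159 / 0.1167

Q ≈ 1360 W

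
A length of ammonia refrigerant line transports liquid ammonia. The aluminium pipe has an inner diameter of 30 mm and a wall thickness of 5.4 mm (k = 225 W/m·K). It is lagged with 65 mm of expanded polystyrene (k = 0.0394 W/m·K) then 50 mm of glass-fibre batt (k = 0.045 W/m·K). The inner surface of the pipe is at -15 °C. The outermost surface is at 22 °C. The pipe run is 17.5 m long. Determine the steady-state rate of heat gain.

Q ≈ 87.3 W

Per-layer cylindrical resistances, series-summed:
R_aluminium pipe wall = ln(20.4/15)/(2π×225×17.5) = 1.243×10^-5 K/W
R_expanded polystyrene = ln(85.4/20.4)/(2π×0.0394×17.5) = 0.3305 K/W
R_glass-fibre batt = ln(135.4/85.4)/(2π×0.045×17.5) = 0.09315 K/W
R_total = 0.4237 K/W
Q = ΔT/R_total = 37/0.4237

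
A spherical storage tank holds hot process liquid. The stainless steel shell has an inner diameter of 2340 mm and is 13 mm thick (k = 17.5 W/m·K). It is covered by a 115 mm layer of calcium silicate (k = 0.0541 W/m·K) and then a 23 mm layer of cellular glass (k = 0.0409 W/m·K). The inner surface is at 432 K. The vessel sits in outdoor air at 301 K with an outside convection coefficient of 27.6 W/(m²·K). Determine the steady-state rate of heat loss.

Radial (spherical) resistances in series:
R_stainless steel shell = (1/1.17 − 1/1.183)/(4π×17.5) = 4.271×10^-5 K/W
R_calcium silicate = (1/1.183 − 1/1.298)/(4π×0.0541) = 0.1102 K/W
R_cellular glass = (1/1.298 − 1/1.321)/(4π×0.0409) = 0.0261 K/W
R_outer film = 1/(h·4πr_o²) = 1/(27.6×4π×1.321²) = 0.001652 K/W
R_total = 0.138 K/W
Q = ΔT/R_total = 131/0.138

Q ≈ 950 W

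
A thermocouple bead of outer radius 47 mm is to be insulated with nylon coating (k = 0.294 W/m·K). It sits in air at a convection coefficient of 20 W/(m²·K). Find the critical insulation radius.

For a sphere r_cr = 2k/h = 2×0.294/20
r_cr = 29.4 mm; since the bare radius (47 mm) is above r_cr, any added insulation will reduce heat loss.

r_cr ≈ 29.4 mm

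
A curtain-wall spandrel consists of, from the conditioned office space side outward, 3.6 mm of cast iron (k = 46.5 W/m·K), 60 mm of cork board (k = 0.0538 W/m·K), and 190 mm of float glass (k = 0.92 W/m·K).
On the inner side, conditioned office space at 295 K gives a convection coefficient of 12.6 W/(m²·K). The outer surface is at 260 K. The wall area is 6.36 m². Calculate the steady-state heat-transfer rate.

Using the resistance-network approach (series):
R_inner film = 1/(h_i·A) = 1/(12.6×6.36) = 0.01248 K/W
R_cast iron = L/(kA) = 0.0036/(46.5×6.36) = 1.217×10^-5 K/W
R_cork board = L/(kA) = 0.06/(0.0538×6.36) = 0.1754 K/W
R_float glass = L/(kA) = 0.19/(0.92×6.36) = 0.03247 K/W
R_total = 0.2203 K/W
Q = ΔT / R_total = 35 / 0.2203

Q ≈ 159 W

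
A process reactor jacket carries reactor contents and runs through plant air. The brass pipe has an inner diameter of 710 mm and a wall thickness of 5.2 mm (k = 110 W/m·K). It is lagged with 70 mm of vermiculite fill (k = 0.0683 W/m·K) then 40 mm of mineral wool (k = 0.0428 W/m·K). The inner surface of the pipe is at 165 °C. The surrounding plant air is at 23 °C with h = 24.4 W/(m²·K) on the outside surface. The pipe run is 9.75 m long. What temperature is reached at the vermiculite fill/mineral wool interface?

For a radial system each layer contributes R = ln(r_out/r_in)/(2πkL); films add R = 1/(hA).
R_brass pipe wall = ln(360.2/355)/(2π×110×9.75) = 2.158×10^-6 K/W
R_vermiculite fill = ln(430.2/360.2)/(2π×0.0683×9.75) = 0.04244 K/W
R_mineral wool = ln(470.2/430.2)/(2π×0.0428×9.75) = 0.03391 K/W
R_outer film = 1/(h_o·2πr_oL) = 1/(24.4×2π×0.4702×9.75) = 0.001423 K/W
R_total = 0.07778 K/W
Q = ΔT/R_total = 142/0.07778
Q = 1830 W
T_interface = T_inner − Q·ΣR(inner→interface) = 165 − 1830×0.04245

T ≈ 87.5 °C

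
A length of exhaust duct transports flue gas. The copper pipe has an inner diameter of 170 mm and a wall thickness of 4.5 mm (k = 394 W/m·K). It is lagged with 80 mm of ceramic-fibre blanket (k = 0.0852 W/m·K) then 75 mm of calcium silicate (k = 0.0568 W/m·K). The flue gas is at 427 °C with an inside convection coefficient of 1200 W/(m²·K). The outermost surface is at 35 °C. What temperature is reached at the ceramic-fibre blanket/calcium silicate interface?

Treating each annulus and film as a series resistance:
R_inner film = 1/(h_i·2πr₁L) = 1/(1200×2π×0.085×1) = 0.00156 K/W
R_copper pipe wall = ln(89.5/85)/(2π×394×1) = 2.084×10^-5 K/W
R_ceramic-fibre blanket = ln(169.5/89.5)/(2π×0.0852×1) = 1.193 K/W
R_calcium silicate = ln(244.5/169.5)/(2π×0.0568×1) = 1.027 K/W
R_total = 2.221 K/W
Q = ΔT/R_total = 392/2.221
Q = 176 W/m
T_interface = T_inner − Q·ΣR(inner→interface) = 427 − 176×1.195

T ≈ 216 °C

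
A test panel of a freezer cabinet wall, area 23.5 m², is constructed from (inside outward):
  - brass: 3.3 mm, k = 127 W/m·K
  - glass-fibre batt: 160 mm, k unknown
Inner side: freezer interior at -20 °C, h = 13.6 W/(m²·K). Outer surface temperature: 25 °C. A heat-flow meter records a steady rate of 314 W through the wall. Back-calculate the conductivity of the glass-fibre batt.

k ≈ 0.0486 W/(m·K)

Thermal resistances in series:
R_inner film = 1/(h_i·A) = 1/(13.6×23.5) = 0.003129 K/W
R_brass = L/(kA) = 0.0033/(127×23.5) = 1.106×10^-6 K/W
Sum of known resistances R_other = 0.00313 K/W
Total R = ΔT/Q = 45/314 = 0.1433 K/W
R_glass-fibre batt = R_total − R_other = 0.1402 K/W
k = L/(R·A) = 0.16/(0.1402×23.5)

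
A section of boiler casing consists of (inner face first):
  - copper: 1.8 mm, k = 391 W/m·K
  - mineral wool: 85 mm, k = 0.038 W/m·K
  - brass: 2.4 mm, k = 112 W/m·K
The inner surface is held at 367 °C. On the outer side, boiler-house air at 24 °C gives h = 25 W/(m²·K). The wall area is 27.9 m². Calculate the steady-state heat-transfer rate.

Thermal resistances in series:
R_copper = L/(kA) = 0.0018/(391×27.9) = 1.65×10^-7 K/W
R_mineral wool = L/(kA) = 0.085/(0.038×27.9) = 0.08017 K/W
R_brass = L/(kA) = 0.0024/(112×27.9) = 7.68×10^-7 K/W
R_outer film = 1/(h_o·A) = 1/(25×27.9) = 0.001434 K/W
R_total = 0.08161 K/W
Q = ΔT / R_total = 343 / 0.08161

Q ≈ 4200 W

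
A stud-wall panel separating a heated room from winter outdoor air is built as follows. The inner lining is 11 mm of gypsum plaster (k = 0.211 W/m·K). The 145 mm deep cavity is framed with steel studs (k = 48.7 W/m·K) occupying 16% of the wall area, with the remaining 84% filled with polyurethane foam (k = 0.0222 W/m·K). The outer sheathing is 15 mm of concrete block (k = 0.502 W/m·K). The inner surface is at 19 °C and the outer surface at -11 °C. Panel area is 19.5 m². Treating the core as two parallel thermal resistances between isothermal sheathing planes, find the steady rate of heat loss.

Sheathing layers in series; stud and cavity paths in parallel between them.
R_inner = 0.011/(0.211×19.5) = 0.002673 K/W
R_stud  = 0.145/(48.7×0.16×19.5) = 9.543×10^-4 K/W
R_cav   = 0.145/(0.0222×0.84×19.5) = 0.3988 K/W
1/R_core = 1/R_stud + 1/R_cav → R_core = 9.52×10^-4 K/W
R_outer = 0.015/(0.502×19.5) = 0.001532 K/W
R_total = 0.005158 K/W
Q = ΔT/R_total = 30/0.005158

Q ≈ 5820 W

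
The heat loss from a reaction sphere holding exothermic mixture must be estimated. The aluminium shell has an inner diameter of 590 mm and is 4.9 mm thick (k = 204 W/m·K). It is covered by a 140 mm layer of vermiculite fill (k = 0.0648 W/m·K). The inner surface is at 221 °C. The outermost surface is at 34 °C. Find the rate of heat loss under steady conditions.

Spherical conduction: R = (1/r_in − 1/r_out)/(4πk) per layer; series-sum.
R_aluminium shell = (1/0.295 − 1/0.2999)/(4π×204) = 2.161×10^-5 K/W
R_vermiculite fill = (1/0.2999 − 1/0.4399)/(4π×0.0648) = 1.303 K/W
R_total = 1.303 K/W
Q = ΔT/R_total = 187/1.303

Q ≈ 143 W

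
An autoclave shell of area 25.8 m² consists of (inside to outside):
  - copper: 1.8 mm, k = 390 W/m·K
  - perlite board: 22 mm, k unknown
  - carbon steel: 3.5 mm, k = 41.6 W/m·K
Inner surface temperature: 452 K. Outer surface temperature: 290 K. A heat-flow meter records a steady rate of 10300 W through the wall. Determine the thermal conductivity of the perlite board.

k ≈ 0.0542 W/(m·K)

Series thermal resistances:
R_copper = L/(kA) = 0.0018/(390×25.8) = 1.789×10^-7 K/W
R_carbon steel = L/(kA) = 0.0035/(41.6×25.8) = 3.261×10^-6 K/W
Sum of known resistances R_other = 3.44×10^-6 K/W
Total R = ΔT/Q = 162/10300 = 0.01573 K/W
R_perlite board = R_total − R_other = 0.01572 K/W
k = L/(R·A) = 0.022/(0.01572×25.8)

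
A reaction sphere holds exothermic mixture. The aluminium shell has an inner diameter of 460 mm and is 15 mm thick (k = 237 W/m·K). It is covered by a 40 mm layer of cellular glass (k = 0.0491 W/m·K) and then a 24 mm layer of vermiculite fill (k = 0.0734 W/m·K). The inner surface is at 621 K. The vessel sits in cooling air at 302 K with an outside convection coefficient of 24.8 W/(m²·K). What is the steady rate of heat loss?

Radial (spherical) resistances in series:
R_aluminium shell = (1/0.23 − 1/0.245)/(4π×237) = 8.938×10^-5 K/W
R_cellular glass = (1/0.245 − 1/0.285)/(4π×0.0491) = 0.9284 K/W
R_vermiculite fill = (1/0.285 − 1/0.309)/(4π×0.0734) = 0.2955 K/W
R_outer film = 1/(h·4πr_o²) = 1/(24.8×4π×0.309²) = 0.03361 K/W
R_total = 1.258 K/W
Q = ΔT/R_total = 319/1.258

Q ≈ 254 W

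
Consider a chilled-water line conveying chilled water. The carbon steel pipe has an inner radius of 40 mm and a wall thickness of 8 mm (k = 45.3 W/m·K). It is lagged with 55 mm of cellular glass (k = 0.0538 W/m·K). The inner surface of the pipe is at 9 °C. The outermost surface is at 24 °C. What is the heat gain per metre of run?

Cylindrical conduction, so R = ln(r₂/r₁)/(2πkL) per layer, in series:
R_carbon steel pipe wall = ln(48/40)/(2π×45.3×1) = 6.406×10^-4 K/W
R_cellular glass = ln(103/48)/(2π×0.0538×1) = 2.259 K/W
R_total = 2.259 K/W
Q = ΔT/R_total = 15/2.259

q′ ≈ 6.64 W/m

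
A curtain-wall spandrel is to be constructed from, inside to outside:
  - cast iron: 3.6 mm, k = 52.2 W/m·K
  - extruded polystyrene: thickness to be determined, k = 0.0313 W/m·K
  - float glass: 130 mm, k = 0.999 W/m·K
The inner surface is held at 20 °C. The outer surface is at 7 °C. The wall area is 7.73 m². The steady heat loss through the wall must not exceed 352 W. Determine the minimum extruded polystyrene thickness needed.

L ≈ 4.86 mm

Thermal resistances in series:
R_cast iron = L/(kA) = 0.0036/(52.2×7.73) = 8.922×10^-6 K/W
R_float glass = L/(kA) = 0.13/(0.999×7.73) = 0.01683 K/W
Sum of the known resistances R_other = 0.01684 K/W
Required total resistance R_tot = ΔT/Q_allow = 13/352 = 0.03693 K/W
R_extruded polystyrene = R_tot − R_other = 0.02009 K/W
L = R·k·A = 0.02009×0.0313×7.73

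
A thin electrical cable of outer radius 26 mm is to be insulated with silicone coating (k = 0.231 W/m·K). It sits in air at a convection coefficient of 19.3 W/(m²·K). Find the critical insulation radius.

r_cr ≈ 12 mm

For a cylinder r_cr = k/h = 0.231/19.3
r_cr = 12 mm; since the bare radius (26 mm) is above r_cr, any added insulation will reduce heat loss.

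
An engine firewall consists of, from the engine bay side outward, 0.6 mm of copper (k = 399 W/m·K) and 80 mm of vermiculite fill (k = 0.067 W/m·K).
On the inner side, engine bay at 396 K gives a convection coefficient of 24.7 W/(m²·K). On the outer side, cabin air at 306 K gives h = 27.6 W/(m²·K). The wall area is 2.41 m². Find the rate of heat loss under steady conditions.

Q ≈ 171 W

Series thermal resistances:
R_inner film = 1/(h_i·A) = 1/(24.7×2.41) = 0.0168 K/W
R_copper = L/(kA) = 0.0006/(399×2.41) = 6.24×10^-7 K/W
R_vermiculite fill = L/(kA) = 0.08/(0.067×2.41) = 0.4954 K/W
R_outer film = 1/(h_o·A) = 1/(27.6×2.41) = 0.01503 K/W
R_total = 0.5273 K/W
Q = ΔT / R_total = 90 / 0.5273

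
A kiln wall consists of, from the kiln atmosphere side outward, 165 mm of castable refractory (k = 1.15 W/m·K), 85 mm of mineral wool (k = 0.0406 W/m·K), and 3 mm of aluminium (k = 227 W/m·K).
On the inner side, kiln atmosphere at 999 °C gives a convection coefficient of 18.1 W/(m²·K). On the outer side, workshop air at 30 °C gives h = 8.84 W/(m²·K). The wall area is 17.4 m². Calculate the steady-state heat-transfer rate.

Using the resistance-network approach (series):
R_inner film = 1/(h_i·A) = 1/(18.1×17.4) = 0.003175 K/W
R_castable refractory = L/(kA) = 0.165/(1.15×17.4) = 0.008246 K/W
R_mineral wool = L/(kA) = 0.085/(0.0406×17.4) = 0.1203 K/W
R_aluminium = L/(kA) = 0.003/(227×17.4) = 7.595×10^-7 K/W
R_outer film = 1/(h_o·A) = 1/(8.84×17.4) = 0.006501 K/W
R_total = 0.1382 K/W
Q = ΔT / R_total = 969 / 0.1382

Q ≈ 7010 W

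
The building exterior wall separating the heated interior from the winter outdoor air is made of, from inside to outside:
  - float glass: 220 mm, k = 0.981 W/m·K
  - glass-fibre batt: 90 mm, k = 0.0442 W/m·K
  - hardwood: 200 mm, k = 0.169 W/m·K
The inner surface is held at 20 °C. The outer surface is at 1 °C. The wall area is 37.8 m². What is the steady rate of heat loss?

Q ≈ 209 W

Thermal resistances in series:
R_float glass = L/(kA) = 0.22/(0.981×37.8) = 0.005933 K/W
R_glass-fibre batt = L/(kA) = 0.09/(0.0442×37.8) = 0.05387 K/W
R_hardwood = L/(kA) = 0.2/(0.169×37.8) = 0.03131 K/W
R_total = 0.09111 K/W
Q = ΔT / R_total = 19 / 0.09111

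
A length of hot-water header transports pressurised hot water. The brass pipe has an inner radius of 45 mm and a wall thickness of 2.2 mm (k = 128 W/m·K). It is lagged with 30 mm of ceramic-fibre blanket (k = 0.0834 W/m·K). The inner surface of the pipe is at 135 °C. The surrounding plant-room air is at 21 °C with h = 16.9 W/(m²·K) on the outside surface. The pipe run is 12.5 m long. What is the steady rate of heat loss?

Per-layer cylindrical resistances, series-summed:
R_brass pipe wall = ln(47.2/45)/(2π×128×12.5) = 4.748×10^-6 K/W
R_ceramic-fibre blanket = ln(77.2/47.2)/(2π×0.0834×12.5) = 0.07511 K/W
R_outer film = 1/(h_o·2πr_oL) = 1/(16.9×2π×0.0772×12.5) = 0.009759 K/W
R_total = 0.08488 K/W
Q = ΔT/R_total = 114/0.08488

Q ≈ 1340 W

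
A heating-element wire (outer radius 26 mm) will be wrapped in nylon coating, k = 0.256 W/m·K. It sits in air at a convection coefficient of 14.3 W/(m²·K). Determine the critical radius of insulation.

r_cr ≈ 17.9 mm

For a cylinder r_cr = k/h = 0.256/14.3
r_cr = 17.9 mm; since the bare radius (26 mm) is above r_cr, any added insulation will reduce heat loss.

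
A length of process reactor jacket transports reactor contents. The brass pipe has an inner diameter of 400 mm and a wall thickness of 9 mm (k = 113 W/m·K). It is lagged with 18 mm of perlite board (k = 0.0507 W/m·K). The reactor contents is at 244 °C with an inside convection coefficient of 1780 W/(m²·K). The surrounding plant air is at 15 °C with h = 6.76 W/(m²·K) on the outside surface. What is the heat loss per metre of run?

q′ ≈ 630 W/m

Treating each annulus and film as a series resistance:
R_inner film = 1/(h_i·2πr₁L) = 1/(1780×2π×0.2×1) = 4.471×10^-4 K/W
R_brass pipe wall = ln(209/200)/(2π×113×1) = 6.2×10^-5 K/W
R_perlite board = ln(227/209)/(2π×0.0507×1) = 0.2593 K/W
R_outer film = 1/(h_o·2πr_oL) = 1/(6.76×2π×0.227×1) = 0.1037 K/W
R_total = 0.3636 K/W
Q = ΔT/R_total = 229/0.3636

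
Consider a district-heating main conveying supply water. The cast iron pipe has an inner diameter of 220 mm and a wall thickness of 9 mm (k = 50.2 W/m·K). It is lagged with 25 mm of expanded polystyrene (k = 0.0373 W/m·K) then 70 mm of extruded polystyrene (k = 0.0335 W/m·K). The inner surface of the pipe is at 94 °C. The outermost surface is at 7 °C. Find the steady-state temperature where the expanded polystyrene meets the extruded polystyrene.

Cylindrical conduction, so R = ln(r₂/r₁)/(2πkL) per layer, in series:
R_cast iron pipe wall = ln(119/110)/(2π×50.2×1) = 2.493×10^-4 K/W
R_expanded polystyrene = ln(144/119)/(2π×0.0373×1) = 0.8137 K/W
R_extruded polystyrene = ln(214/144)/(2π×0.0335×1) = 1.882 K/W
R_total = 2.696 K/W
Q = ΔT/R_total = 87/2.696
Q = 32.3 W/m
T_interface = T_inner − Q·ΣR(inner→interface) = 94 − 32.3×0.8139

T ≈ 67.7 °C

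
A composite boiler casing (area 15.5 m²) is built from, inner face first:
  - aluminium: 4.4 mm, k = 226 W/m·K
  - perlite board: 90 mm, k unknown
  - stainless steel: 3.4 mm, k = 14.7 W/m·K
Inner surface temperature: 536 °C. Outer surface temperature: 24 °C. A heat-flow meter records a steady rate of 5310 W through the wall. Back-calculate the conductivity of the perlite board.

Using the resistance-network approach (series):
R_aluminium = L/(kA) = 0.0044/(226×15.5) = 1.256×10^-6 K/W
R_stainless steel = L/(kA) = 0.0034/(14.7×15.5) = 1.492×10^-5 K/W
Sum of known resistances R_other = 1.618×10^-5 K/W
Total R = ΔT/Q = 512/5310 = 0.09642 K/W
R_perlite board = R_total − R_other = 0.09641 K/W
k = L/(R·A) = 0.09/(0.09641×15.5)

k ≈ 0.0602 W/(m·K)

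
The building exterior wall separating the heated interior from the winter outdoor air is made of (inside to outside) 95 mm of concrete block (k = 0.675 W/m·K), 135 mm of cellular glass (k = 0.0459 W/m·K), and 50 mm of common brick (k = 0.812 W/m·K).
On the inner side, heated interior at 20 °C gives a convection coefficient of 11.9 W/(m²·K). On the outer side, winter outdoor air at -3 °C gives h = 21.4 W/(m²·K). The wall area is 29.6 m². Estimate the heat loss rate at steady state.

Treating each layer as a thermal resistance in series:
R_inner film = 1/(h_i·A) = 1/(11.9×29.6) = 0.002839 K/W
R_concrete block = L/(kA) = 0.095/(0.675×29.6) = 0.004755 K/W
R_cellular glass = L/(kA) = 0.135/(0.0459×29.6) = 0.09936 K/W
R_common brick = L/(kA) = 0.05/(0.812×29.6) = 0.00208 K/W
R_outer film = 1/(h_o·A) = 1/(21.4×29.6) = 0.001579 K/W
R_total = 0.1106 K/W
Q = ΔT / R_total = 23 / 0.1106

Q ≈ 208 W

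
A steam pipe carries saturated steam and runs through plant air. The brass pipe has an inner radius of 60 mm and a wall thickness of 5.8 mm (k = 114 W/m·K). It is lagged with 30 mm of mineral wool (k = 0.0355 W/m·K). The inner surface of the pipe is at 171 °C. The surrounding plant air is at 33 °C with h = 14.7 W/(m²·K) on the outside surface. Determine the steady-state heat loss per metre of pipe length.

Treating each annulus and film as a series resistance:
R_brass pipe wall = ln(65.8/60)/(2π×114×1) = 1.288×10^-4 K/W
R_mineral wool = ln(95.8/65.8)/(2π×0.0355×1) = 1.684 K/W
R_outer film = 1/(h_o·2πr_oL) = 1/(14.7×2π×0.0958×1) = 0.113 K/W
R_total = 1.797 K/W
Q = ΔT/R_total = 138/1.797

q′ ≈ 76.8 W/m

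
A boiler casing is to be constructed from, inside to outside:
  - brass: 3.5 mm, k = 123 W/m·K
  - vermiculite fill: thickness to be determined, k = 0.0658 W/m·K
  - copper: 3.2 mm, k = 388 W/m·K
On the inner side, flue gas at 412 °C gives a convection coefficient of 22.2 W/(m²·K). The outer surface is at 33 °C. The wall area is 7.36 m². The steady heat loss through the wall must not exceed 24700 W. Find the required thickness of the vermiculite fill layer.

L ≈ 4.46 mm

Series thermal resistances:
R_inner film = 1/(h_i·A) = 1/(22.2×7.36) = 0.00612 K/W
R_brass = L/(kA) = 0.0035/(123×7.36) = 3.866×10^-6 K/W
R_copper = L/(kA) = 0.0032/(388×7.36) = 1.121×10^-6 K/W
Sum of the known resistances R_other = 0.006125 K/W
Required total resistance R_tot = ΔT/Q_allow = 379/24700 = 0.01534 K/W
R_vermiculite fill = R_tot − R_other = 0.009219 K/W
L = R·k·A = 0.009219×0.0658×7.36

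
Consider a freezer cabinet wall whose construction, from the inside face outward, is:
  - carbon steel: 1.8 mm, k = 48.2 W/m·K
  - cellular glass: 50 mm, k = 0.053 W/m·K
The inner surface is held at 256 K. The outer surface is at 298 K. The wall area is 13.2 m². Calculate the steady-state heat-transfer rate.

Thermal resistances in series:
R_carbon steel = L/(kA) = 0.0018/(48.2×13.2) = 2.829×10^-6 K/W
R_cellular glass = L/(kA) = 0.05/(0.053×13.2) = 0.07147 K/W
R_total = 0.07147 K/W
Q = ΔT / R_total = 42 / 0.07147

Q ≈ 588 W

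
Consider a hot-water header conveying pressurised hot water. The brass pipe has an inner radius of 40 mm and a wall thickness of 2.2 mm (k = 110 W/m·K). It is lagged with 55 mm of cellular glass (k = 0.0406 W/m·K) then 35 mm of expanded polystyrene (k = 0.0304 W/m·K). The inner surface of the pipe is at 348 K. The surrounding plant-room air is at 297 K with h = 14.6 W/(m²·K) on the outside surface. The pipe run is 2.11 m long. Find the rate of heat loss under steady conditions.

Q ≈ 21.7 W

Per-layer cylindrical resistances, series-summed:
R_brass pipe wall = ln(42.2/40)/(2π×110×2.11) = 3.671×10^-5 K/W
R_cellular glass = ln(97.2/42.2)/(2π×0.0406×2.11) = 1.55 K/W
R_expanded polystyrene = ln(132.2/97.2)/(2π×0.0304×2.11) = 0.7631 K/W
R_outer film = 1/(h_o·2πr_oL) = 1/(14.6×2π×0.1322×2.11) = 0.03908 K/W
R_total = 2.352 K/W
Q = ΔT/R_total = 51/2.352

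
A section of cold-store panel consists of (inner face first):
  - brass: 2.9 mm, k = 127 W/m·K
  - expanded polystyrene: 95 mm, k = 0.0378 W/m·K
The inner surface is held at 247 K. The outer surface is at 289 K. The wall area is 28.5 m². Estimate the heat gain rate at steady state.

Using the resistance-network approach (series):
R_brass = L/(kA) = 0.0029/(127×28.5) = 8.012×10^-7 K/W
R_expanded polystyrene = L/(kA) = 0.095/(0.0378×28.5) = 0.08818 K/W
R_total = 0.08818 K/W
Q = ΔT / R_total = 42 / 0.08818

Q ≈ 476 W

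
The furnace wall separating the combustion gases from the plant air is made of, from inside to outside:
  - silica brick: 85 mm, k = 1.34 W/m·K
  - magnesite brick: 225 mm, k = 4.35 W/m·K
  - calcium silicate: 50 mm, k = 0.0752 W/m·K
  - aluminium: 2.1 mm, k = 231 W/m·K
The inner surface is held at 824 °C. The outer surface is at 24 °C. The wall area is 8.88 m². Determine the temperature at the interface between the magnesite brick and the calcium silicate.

Model the wall as resistances in series:
R_silica brick = L/(kA) = 0.085/(1.34×8.88) = 0.007143 K/W
R_magnesite brick = L/(kA) = 0.225/(4.35×8.88) = 0.005825 K/W
R_calcium silicate = L/(kA) = 0.05/(0.0752×8.88) = 0.07488 K/W
R_aluminium = L/(kA) = 0.0021/(231×8.88) = 1.024×10^-6 K/W
R_total = 0.08784 K/W;  Q = ΔT/R_total = 800/0.08784 = 9107 W
T_interface = T_inner − Q·ΣR(inner→interface) = 824 − 9110×0.01297

T ≈ 706 °C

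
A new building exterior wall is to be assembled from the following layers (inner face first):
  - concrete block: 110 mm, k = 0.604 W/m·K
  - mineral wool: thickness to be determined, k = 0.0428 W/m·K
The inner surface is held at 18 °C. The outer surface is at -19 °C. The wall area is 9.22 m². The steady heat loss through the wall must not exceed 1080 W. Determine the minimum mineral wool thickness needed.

L ≈ 5.72 mm

Treating each layer as a thermal resistance in series:
R_concrete block = L/(kA) = 0.11/(0.604×9.22) = 0.01975 K/W
Sum of the known resistances R_other = 0.01975 K/W
Required total resistance R_tot = ΔT/Q_allow = 37/1080 = 0.03426 K/W
R_mineral wool = R_tot − R_other = 0.01451 K/W
L = R·k·A = 0.01451×0.0428×9.22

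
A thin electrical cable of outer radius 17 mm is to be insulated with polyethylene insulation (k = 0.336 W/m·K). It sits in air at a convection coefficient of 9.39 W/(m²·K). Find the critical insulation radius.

r_cr ≈ 35.8 mm

For a cylinder r_cr = k/h = 0.336/9.39
r_cr = 35.8 mm; since the bare radius (17 mm) is below r_cr, adding a thin layer of insulation will *increase* heat loss.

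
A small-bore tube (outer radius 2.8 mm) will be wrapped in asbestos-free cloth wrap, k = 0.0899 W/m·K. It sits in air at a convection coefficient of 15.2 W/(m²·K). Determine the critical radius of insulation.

r_cr ≈ 5.91 mm

For a cylinder r_cr = k/h = 0.0899/15.2
r_cr = 5.91 mm; since the bare radius (2.8 mm) is below r_cr, adding a thin layer of insulation will *increase* heat loss.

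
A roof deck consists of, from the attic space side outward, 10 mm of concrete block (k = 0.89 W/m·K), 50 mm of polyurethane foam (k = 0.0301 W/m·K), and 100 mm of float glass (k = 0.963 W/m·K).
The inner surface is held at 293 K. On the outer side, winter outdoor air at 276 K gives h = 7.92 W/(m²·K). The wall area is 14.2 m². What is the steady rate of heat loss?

Q ≈ 127 W

Model the wall as resistances in series:
R_concrete block = L/(kA) = 0.01/(0.89×14.2) = 7.913×10^-4 K/W
R_polyurethane foam = L/(kA) = 0.05/(0.0301×14.2) = 0.117 K/W
R_float glass = L/(kA) = 0.1/(0.963×14.2) = 0.007313 K/W
R_outer film = 1/(h_o·A) = 1/(7.92×14.2) = 0.008892 K/W
R_total = 0.134 K/W
Q = ΔT / R_total = 17 / 0.134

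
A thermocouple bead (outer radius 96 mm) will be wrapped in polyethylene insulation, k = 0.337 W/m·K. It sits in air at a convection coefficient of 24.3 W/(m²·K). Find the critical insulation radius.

For a sphere r_cr = 2k/h = 2×0.337/24.3
r_cr = 27.7 mm; since the bare radius (96 mm) is above r_cr, any added insulation will reduce heat loss.

r_cr ≈ 27.7 mm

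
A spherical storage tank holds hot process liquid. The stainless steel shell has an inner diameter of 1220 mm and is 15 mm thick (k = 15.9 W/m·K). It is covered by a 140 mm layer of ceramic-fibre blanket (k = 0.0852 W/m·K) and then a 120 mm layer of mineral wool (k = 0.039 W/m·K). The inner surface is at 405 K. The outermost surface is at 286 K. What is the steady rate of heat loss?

Each spherical layer contributes R = (1/r_i − 1/r_o)/(4πk):
R_stainless steel shell = (1/0.61 − 1/0.625)/(4π×15.9) = 1.969×10^-4 K/W
R_ceramic-fibre blanket = (1/0.625 − 1/0.765)/(4π×0.0852) = 0.2735 K/W
R_mineral wool = (1/0.765 − 1/0.885)/(4π×0.039) = 0.3617 K/W
R_total = 0.6353 K/W
Q = ΔT/R_total = 119/0.6353

Q ≈ 187 W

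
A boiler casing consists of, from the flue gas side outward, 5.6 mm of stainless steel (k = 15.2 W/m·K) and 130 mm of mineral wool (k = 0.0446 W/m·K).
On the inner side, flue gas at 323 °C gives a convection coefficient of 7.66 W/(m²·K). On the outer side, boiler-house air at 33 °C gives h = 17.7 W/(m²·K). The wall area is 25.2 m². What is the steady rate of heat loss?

Q ≈ 2360 W

Treating each layer as a thermal resistance in series:
R_inner film = 1/(h_i·A) = 1/(7.66×25.2) = 0.00518 K/W
R_stainless steel = L/(kA) = 0.0056/(15.2×25.2) = 1.462×10^-5 K/W
R_mineral wool = L/(kA) = 0.13/(0.0446×25.2) = 0.1157 K/W
R_outer film = 1/(h_o·A) = 1/(17.7×25.2) = 0.002242 K/W
R_total = 0.1231 K/W
Q = ΔT / R_total = 290 / 0.1231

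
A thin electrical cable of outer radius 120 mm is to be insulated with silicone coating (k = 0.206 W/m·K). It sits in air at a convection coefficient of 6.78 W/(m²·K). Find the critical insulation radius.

For a cylinder r_cr = k/h = 0.206/6.78
r_cr = 30.4 mm; since the bare radius (120 mm) is above r_cr, any added insulation will reduce heat loss.

r_cr ≈ 30.4 mm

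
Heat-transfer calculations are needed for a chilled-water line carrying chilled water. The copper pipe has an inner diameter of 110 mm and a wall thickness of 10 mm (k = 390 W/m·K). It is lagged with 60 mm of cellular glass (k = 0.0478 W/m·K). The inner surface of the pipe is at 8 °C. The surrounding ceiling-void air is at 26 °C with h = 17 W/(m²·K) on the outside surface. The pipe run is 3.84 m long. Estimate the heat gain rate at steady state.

Treating each annulus and film as a series resistance:
R_copper pipe wall = ln(65/55)/(2π×390×3.84) = 1.775×10^-5 K/W
R_cellular glass = ln(125/65)/(2π×0.0478×3.84) = 0.567 K/W
R_outer film = 1/(h_o·2πr_oL) = 1/(17×2π×0.125×3.84) = 0.0195 K/W
R_total = 0.5865 K/W
Q = ΔT/R_total = 18/0.5865

Q ≈ 30.7 W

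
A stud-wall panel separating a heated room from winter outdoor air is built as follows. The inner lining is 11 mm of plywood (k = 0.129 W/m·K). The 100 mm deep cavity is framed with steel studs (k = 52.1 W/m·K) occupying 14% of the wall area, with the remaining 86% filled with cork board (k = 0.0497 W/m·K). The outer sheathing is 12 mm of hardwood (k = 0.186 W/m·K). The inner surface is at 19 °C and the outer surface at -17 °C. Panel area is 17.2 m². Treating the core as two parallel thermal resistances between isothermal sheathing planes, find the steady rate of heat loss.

Q ≈ 3790 W

Sheathing layers in series; stud and cavity paths in parallel between them.
R_inner = 0.011/(0.129×17.2) = 0.004958 K/W
R_stud  = 0.1/(52.1×0.14×17.2) = 7.971×10^-4 K/W
R_cav   = 0.1/(0.0497×0.86×17.2) = 0.136 K/W
1/R_core = 1/R_stud + 1/R_cav → R_core = 7.924×10^-4 K/W
R_outer = 0.012/(0.186×17.2) = 0.003751 K/W
R_total = 0.009501 K/W
Q = ΔT/R_total = 36/0.009501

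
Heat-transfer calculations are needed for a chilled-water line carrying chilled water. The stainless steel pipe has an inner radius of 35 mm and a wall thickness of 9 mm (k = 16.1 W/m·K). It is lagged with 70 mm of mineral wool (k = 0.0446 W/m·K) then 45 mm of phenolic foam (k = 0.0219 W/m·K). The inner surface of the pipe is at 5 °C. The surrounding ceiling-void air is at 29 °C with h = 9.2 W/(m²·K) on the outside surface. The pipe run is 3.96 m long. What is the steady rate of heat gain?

Q ≈ 16 W

Radial resistances (cylindrical: R_cond = ln(r_o/r_i)/(2πkL), R_conv = 1/(h·2πrL)):
R_stainless steel pipe wall = ln(44/35)/(2π×16.1×3.96) = 5.713×10^-4 K/W
R_mineral wool = ln(114/44)/(2π×0.0446×3.96) = 0.8579 K/W
R_phenolic foam = ln(159/114)/(2π×0.0219×3.96) = 0.6106 K/W
R_outer film = 1/(h_o·2πr_oL) = 1/(9.2×2π×0.159×3.96) = 0.02748 K/W
R_total = 1.497 K/W
Q = ΔT/R_total = 24/1.497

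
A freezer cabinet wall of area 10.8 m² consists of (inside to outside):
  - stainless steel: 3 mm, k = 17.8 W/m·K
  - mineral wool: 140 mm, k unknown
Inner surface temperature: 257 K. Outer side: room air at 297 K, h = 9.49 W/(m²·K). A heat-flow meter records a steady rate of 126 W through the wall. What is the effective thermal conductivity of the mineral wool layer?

Thermal resistances in series:
R_stainless steel = L/(kA) = 0.003/(17.8×10.8) = 1.561×10^-5 K/W
R_outer film = 1/(h_o·A) = 1/(9.49×10.8) = 0.009757 K/W
Sum of known resistances R_other = 0.009772 K/W
Total R = ΔT/Q = 40/126 = 0.3175 K/W
R_mineral wool = R_total − R_other = 0.3077 K/W
k = L/(R·A) = 0.14/(0.3077×10.8)

k ≈ 0.0421 W/(m·K)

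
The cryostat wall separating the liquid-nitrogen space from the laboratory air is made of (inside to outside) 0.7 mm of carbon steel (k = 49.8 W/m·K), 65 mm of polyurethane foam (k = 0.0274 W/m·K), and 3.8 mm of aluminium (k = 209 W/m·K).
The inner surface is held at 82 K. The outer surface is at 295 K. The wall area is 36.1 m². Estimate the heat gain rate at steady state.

Thermal resistances in series:
R_carbon steel = L/(kA) = 0.0007/(49.8×36.1) = 3.894×10^-7 K/W
R_polyurethane foam = L/(kA) = 0.065/(0.0274×36.1) = 0.06571 K/W
R_aluminium = L/(kA) = 0.0038/(209×36.1) = 5.037×10^-7 K/W
R_total = 0.06571 K/W
Q = ΔT / R_total = 213 / 0.06571

Q ≈ 3240 W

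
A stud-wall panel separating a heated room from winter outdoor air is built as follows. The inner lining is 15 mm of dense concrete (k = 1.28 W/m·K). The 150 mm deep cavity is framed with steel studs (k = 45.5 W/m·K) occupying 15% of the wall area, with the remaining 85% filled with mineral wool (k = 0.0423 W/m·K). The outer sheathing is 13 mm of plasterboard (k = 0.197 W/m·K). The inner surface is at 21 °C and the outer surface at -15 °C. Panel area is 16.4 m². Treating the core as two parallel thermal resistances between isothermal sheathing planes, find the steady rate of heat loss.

Q ≈ 5930 W

Sheathing layers in series; stud and cavity paths in parallel between them.
R_inner = 0.015/(1.28×16.4) = 7.146×10^-4 K/W
R_stud  = 0.15/(45.5×0.15×16.4) = 0.00134 K/W
R_cav   = 0.15/(0.0423×0.85×16.4) = 0.2544 K/W
1/R_core = 1/R_stud + 1/R_cav → R_core = 0.001333 K/W
R_outer = 0.013/(0.197×16.4) = 0.004024 K/W
R_total = 0.006071 K/W
Q = ΔT/R_total = 36/0.006071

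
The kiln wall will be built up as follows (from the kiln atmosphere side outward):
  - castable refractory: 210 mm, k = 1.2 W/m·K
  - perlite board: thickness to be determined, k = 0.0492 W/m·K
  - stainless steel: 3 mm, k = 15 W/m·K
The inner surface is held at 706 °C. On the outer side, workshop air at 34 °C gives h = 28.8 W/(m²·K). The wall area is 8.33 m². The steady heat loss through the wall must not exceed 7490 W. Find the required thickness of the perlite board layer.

Using the resistance-network approach (series):
R_castable refractory = L/(kA) = 0.21/(1.2×8.33) = 0.02101 K/W
R_stainless steel = L/(kA) = 0.003/(15×8.33) = 2.401×10^-5 K/W
R_outer film = 1/(h_o·A) = 1/(28.8×8.33) = 0.004168 K/W
Sum of the known resistances R_other = 0.0252 K/W
Required total resistance R_tot = ΔT/Q_allow = 672/7490 = 0.08972 K/W
R_perlite board = R_tot − R_other = 0.06452 K/W
L = R·k·A = 0.06452×0.0492×8.33

L ≈ 26.4 mm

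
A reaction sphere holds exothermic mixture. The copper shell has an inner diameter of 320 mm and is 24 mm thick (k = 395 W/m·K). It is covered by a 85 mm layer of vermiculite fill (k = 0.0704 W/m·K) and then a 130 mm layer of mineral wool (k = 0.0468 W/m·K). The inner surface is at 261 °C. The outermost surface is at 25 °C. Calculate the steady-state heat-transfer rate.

Q ≈ 59 W

Spherical conduction: R = (1/r_in − 1/r_out)/(4πk) per layer; series-sum.
R_copper shell = (1/0.16 − 1/0.184)/(4π×395) = 1.642×10^-4 K/W
R_vermiculite fill = (1/0.184 − 1/0.269)/(4π×0.0704) = 1.941 K/W
R_mineral wool = (1/0.269 − 1/0.399)/(4π×0.0468) = 2.06 K/W
R_total = 4.001 K/W
Q = ΔT/R_total = 236/4.001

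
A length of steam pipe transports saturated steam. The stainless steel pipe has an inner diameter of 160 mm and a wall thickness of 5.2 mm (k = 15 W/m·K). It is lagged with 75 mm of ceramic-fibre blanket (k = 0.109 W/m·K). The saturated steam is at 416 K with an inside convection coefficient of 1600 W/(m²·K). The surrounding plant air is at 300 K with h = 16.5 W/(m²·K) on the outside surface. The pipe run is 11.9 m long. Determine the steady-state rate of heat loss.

Q ≈ 1400 W

Treating each annulus and film as a series resistance:
R_inner film = 1/(h_i·2πr₁L) = 1/(1600×2π×0.08×11.9) = 1.045×10^-4 K/W
R_stainless steel pipe wall = ln(85.2/80)/(2π×15×11.9) = 5.615×10^-5 K/W
R_ceramic-fibre blanket = ln(160.2/85.2)/(2π×0.109×11.9) = 0.07748 K/W
R_outer film = 1/(h_o·2πr_oL) = 1/(16.5×2π×0.1602×11.9) = 0.00506 K/W
R_total = 0.0827 K/W
Q = ΔT/R_total = 116/0.0827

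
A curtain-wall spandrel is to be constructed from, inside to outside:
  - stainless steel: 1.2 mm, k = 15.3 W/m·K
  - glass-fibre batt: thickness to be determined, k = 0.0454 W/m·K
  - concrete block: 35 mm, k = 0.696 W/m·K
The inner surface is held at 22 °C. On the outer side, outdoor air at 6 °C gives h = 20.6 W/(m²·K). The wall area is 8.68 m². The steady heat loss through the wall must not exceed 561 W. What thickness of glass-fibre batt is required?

Using the resistance-network approach (series):
R_stainless steel = L/(kA) = 0.0012/(15.3×8.68) = 9.036×10^-6 K/W
R_concrete block = L/(kA) = 0.035/(0.696×8.68) = 0.005793 K/W
R_outer film = 1/(h_o·A) = 1/(20.6×8.68) = 0.005593 K/W
Sum of the known resistances R_other = 0.0114 K/W
Required total resistance R_tot = ΔT/Q_allow = 16/561 = 0.02852 K/W
R_glass-fibre batt = R_tot − R_other = 0.01713 K/W
L = R·k·A = 0.01713×0.0454×8.68

L ≈ 6.75 mm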